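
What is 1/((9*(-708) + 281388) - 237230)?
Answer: 1/37786 ≈ 2.6465e-5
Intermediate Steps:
1/((9*(-708) + 281388) - 237230) = 1/((-6372 + 281388) - 237230) = 1/(275016 - 237230) = 1/37786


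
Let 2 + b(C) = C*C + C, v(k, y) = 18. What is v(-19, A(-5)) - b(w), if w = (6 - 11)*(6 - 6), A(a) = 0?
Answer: 20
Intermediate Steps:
w = 0 (w = -5*0 = 0)
b(C) = -2 + C + C² (b(C) = -2 + (C*C + C) = -2 + (C² + C) = -2 + (C + C²) = -2 + C + C²)
v(-19, A(-5)) - b(w) = 18 - (-2 + 0 + 0²) = 18 - (-2 + 0 + 0) = 18 - 1*(-2) = 18 + 2 = 20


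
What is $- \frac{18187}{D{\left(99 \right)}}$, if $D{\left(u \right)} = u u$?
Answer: $- \frac{18187}{9801} \approx -1.8556$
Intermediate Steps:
$D{\left(u \right)} = u^{2}$
$- \frac{18187}{D{\left(99 \right)}} = - \frac{18187}{99^{2}} = - \frac{18187}{9801}$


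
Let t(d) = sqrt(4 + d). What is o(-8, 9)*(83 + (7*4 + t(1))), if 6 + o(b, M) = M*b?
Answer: -8658 - 78*sqrt(5) ≈ -8832.4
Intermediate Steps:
o(b, M) = -6 + M*b
o(-8, 9)*(83 + (7*4 + t(1))) = (-6 + 9*(-8))*(83 + (7*4 + sqrt(4 + 1))) = (-6 - 72)*(83 + (28 + sqrt(5))) = -78*(111 + sqrt(5)) = -8658 - 78*sqrt(5)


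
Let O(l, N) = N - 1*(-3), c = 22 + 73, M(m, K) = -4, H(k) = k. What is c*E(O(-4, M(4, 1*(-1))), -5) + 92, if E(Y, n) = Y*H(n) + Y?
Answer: 472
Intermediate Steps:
c = 95
O(l, N) = 3 + N (O(l, N) = N + 3 = 3 + N)
E(Y, n) = Y + Y*n (E(Y, n) = Y*n + Y = Y + Y*n)
c*E(O(-4, M(4, 1*(-1))), -5) + 92 = 95*((3 - 4)*(1 - 5)) + 92 = 95*(-1*(-4)) + 92 = 95*4 + 92 = 380 + 92 = 472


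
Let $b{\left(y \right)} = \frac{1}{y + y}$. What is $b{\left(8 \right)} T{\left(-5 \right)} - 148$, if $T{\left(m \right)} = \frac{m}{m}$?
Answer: $- \frac{2367}{16} \approx -147.94$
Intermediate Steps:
$b{\left(y \right)} = \frac{1}{2 y}$
$T{\left(m \right)} = 1$
$b{\left(8 \right)} T{\left(-5 \right)} - 148 = \frac{1}{2 \cdot 8} \cdot 1 - 148 = \frac{1}{2} \cdot \frac{1}{8} \cdot 1 - 148 = \frac{1}{16} \cdot 1 - 148 = \frac{1}{16} - 148 = - \frac{2367}{16}$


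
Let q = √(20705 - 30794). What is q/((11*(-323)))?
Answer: -3*I*√1121/3553 ≈ -0.02827*I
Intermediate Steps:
q = 3*I*√1121 (q = √(-10089) = 3*I*√1121 ≈ 100.44*I)
q/((11*(-323))) = (3*I*√1121)/((11*(-323))) = (3*I*√1121)/(-3553) = (3*I*√1121)*(-1/3553) = -3*I*√1121/3553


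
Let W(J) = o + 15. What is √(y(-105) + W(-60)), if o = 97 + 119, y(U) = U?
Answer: 3*√14 ≈ 11.225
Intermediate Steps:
o = 216
W(J) = 231 (W(J) = 216 + 15 = 231)
√(y(-105) + W(-60)) = √(-105 + 231) = √126 = 3*√14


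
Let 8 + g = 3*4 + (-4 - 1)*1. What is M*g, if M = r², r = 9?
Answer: -81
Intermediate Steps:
g = -1 (g = -8 + (3*4 + (-4 - 1)*1) = -8 + (12 - 5*1) = -8 + (12 - 5) = -8 + 7 = -1)
M = 81 (M = 9² = 81)
M*g = 81*(-1) = -81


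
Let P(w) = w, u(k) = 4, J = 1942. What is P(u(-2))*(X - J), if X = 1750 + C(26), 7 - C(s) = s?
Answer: -844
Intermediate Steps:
C(s) = 7 - s
X = 1731 (X = 1750 + (7 - 1*26) = 1750 + (7 - 26) = 1750 - 19 = 1731)
P(u(-2))*(X - J) = 4*(1731 - 1*1942) = 4*(1731 - 1942) = 4*(-211) = -844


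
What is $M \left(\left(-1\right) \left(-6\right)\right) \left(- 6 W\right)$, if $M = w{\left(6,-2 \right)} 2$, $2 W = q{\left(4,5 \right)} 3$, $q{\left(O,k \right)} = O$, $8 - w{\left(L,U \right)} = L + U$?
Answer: $-1728$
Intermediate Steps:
$w{\left(L,U \right)} = 8 - L - U$ ($w{\left(L,U \right)} = 8 - \left(L + U\right) = 8 - L - U$)
$W = 6$ ($W = \frac{4 \cdot 3}{2} = \frac{1}{2} \cdot 12 = 6$)
$M = 8$ ($M = \left(8 - 6 - -2\right) 2 = \left(8 - 6 + 2\right) 2 = 4 \cdot 2 = 8$)
$M \left(\left(-1\right) \left(-6\right)\right) \left(- 6 W\right) = 8 \left(\left(-1\right) \left(-6\right)\right) \left(\left(-6\right) 6\right) = 8 \cdot 6 \left(-36\right) = 48 \left(-36\right) = -1728$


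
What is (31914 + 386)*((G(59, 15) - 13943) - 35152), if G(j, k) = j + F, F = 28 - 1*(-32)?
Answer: -1581924800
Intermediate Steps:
F = 60 (F = 28 + 32 = 60)
G(j, k) = 60 + j (G(j, k) = j + 60 = 60 + j)
(31914 + 386)*((G(59, 15) - 13943) - 35152) = (31914 + 386)*(((60 + 59) - 13943) - 35152) = 32300*((119 - 13943) - 35152) = 32300*(-13824 - 35152) = 32300*(-48976) = -1581924800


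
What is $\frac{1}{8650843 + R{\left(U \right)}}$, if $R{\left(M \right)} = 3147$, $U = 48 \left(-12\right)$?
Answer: $\frac{1}{8653990} \approx 1.1555 \cdot 10^{-7}$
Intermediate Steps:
$U = -576$
$\frac{1}{8650843 + R{\left(U \right)}} = \frac{1}{8650843 + 3147} = \frac{1}{8653990}$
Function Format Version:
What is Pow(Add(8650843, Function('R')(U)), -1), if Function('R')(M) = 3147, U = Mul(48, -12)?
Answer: Rational(1, 8653990) ≈ 1.1555e-7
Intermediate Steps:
U = -576
Pow(Add(8650843, Function('R')(U)), -1) = Pow(Add(8650843, 3147), -1) = Pow(8653990, -1) = Rational(1, 8653990)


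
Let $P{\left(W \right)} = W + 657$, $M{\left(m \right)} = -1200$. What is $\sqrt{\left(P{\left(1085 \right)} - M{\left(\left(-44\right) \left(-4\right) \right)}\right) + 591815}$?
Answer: $\sqrt{594757} \approx 771.21$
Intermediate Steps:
$P{\left(W \right)} = 657 + W$
$\sqrt{\left(P{\left(1085 \right)} - M{\left(\left(-44\right) \left(-4\right) \right)}\right) + 591815} = \sqrt{\left(\left(657 + 1085\right) - -1200\right) + 591815} = \sqrt{\left(1742 + 1200\right) + 591815} = \sqrt{2942 + 591815} = \sqrt{594757}$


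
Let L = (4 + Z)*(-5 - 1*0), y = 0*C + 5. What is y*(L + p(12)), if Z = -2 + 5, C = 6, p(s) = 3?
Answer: -160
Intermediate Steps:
Z = 3
y = 5 (y = 0*6 + 5 = 0 + 5 = 5)
L = -35 (L = (4 + 3)*(-5 - 1*0) = 7*(-5 + 0) = 7*(-5) = -35)
y*(L + p(12)) = 5*(-35 + 3) = 5*(-32) = -160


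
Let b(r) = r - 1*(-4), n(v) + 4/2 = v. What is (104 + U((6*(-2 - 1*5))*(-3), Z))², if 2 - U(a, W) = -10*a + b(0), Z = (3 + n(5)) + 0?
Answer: 1855044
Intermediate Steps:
n(v) = -2 + v
b(r) = 4 + r (b(r) = r + 4 = 4 + r)
Z = 6 (Z = (3 + (-2 + 5)) + 0 = (3 + 3) + 0 = 6 + 0 = 6)
U(a, W) = -2 + 10*a (U(a, W) = 2 - (-10*a + (4 + 0)) = 2 - (-10*a + 4) = 2 - (4 - 10*a) = 2 + (-4 + 10*a) = -2 + 10*a)
(104 + U((6*(-2 - 1*5))*(-3), Z))² = (104 + (-2 + 10*((6*(-2 - 1*5))*(-3))))² = (104 + (-2 + 10*((6*(-2 - 5))*(-3))))² = (104 + (-2 + 10*((6*(-7))*(-3))))² = (104 + (-2 + 10*(-42*(-3))))² = (104 + (-2 + 10*126))² = (104 + (-2 + 1260))² = (104 + 1258)² = 1362² = 1855044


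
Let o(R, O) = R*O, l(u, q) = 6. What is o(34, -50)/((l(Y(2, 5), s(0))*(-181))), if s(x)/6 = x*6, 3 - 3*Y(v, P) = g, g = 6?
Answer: 850/543 ≈ 1.5654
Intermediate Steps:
Y(v, P) = -1 (Y(v, P) = 1 - 1/3*6 = 1 - 2 = -1)
s(x) = 36*x (s(x) = 6*(x*6) = 6*(6*x) = 36*x)
o(R, O) = O*R
o(34, -50)/((l(Y(2, 5), s(0))*(-181))) = (-50*34)/((6*(-181))) = -1700/(-1086) = -1700*(-1/1086) = 850/543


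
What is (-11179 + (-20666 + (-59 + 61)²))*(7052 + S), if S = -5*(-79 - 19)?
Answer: -240144822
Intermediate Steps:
S = 490 (S = -5*(-98) = 490)
(-11179 + (-20666 + (-59 + 61)²))*(7052 + S) = (-11179 + (-20666 + (-59 + 61)²))*(7052 + 490) = (-11179 + (-20666 + 2²))*7542 = (-11179 + (-20666 + 4))*7542 = (-11179 - 20662)*7542 = -31841*7542 = -240144822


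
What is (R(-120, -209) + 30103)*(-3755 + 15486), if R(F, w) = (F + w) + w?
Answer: 346827015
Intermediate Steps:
R(F, w) = F + 2*w
(R(-120, -209) + 30103)*(-3755 + 15486) = ((-120 + 2*(-209)) + 30103)*(-3755 + 15486) = ((-120 - 418) + 30103)*11731 = (-538 + 30103)*11731 = 29565*11731 = 346827015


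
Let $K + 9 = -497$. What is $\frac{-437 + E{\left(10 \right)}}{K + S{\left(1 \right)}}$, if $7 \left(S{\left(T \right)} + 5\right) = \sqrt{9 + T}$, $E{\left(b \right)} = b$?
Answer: $\frac{10691653}{12794919} + \frac{2989 \sqrt{10}}{12794919} \approx 0.83636$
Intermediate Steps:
$K = -506$ ($K = -9 - 497 = -506$)
$S{\left(T \right)} = -5 + \frac{\sqrt{9 + T}}{7}$
$\frac{-437 + E{\left(10 \right)}}{K + S{\left(1 \right)}} = \frac{-437 + 10}{-506 - \left(5 - \frac{\sqrt{9 + 1}}{7}\right)} = - \frac{427}{-506 - \left(5 - \frac{\sqrt{10}}{7}\right)} = - \frac{427}{-511 + \frac{\sqrt{10}}{7}}$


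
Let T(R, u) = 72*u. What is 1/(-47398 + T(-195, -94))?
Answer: -1/54166 ≈ -1.8462e-5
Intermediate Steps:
1/(-47398 + T(-195, -94)) = 1/(-47398 + 72*(-94)) = 1/(-47398 - 6768) = 1/(-54166) = -1/54166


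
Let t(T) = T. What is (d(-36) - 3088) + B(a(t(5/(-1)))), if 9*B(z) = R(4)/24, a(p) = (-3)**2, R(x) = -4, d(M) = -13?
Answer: -167455/54 ≈ -3101.0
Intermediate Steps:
a(p) = 9
B(z) = -1/54 (B(z) = (-4/24)/9 = (-4*1/24)/9 = (1/9)*(-1/6) = -1/54)
(d(-36) - 3088) + B(a(t(5/(-1)))) = (-13 - 3088) - 1/54 = -3101 - 1/54 = -167455/54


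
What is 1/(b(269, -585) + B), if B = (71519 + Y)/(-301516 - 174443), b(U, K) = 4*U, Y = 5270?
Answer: 475959/512055095 ≈ 0.00092951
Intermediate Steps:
B = -76789/475959 (B = (71519 + 5270)/(-301516 - 174443) = 76789/(-475959) = 76789*(-1/475959) = -76789/475959 ≈ -0.16134)
1/(b(269, -585) + B) = 1/(4*269 - 76789/475959) = 1/(1076 - 76789/475959) = 1/(512055095/475959) = 475959/512055095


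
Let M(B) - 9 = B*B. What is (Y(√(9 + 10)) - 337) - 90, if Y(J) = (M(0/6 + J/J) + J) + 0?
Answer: -417 + √19 ≈ -412.64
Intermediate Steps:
M(B) = 9 + B² (M(B) = 9 + B*B = 9 + B²)
Y(J) = 10 + J (Y(J) = ((9 + (0/6 + J/J)²) + J) + 0 = ((9 + (0*(⅙) + 1)²) + J) + 0 = ((9 + (0 + 1)²) + J) + 0 = ((9 + 1²) + J) + 0 = ((9 + 1) + J) + 0 = (10 + J) + 0 = 10 + J)
(Y(√(9 + 10)) - 337) - 90 = ((10 + √(9 + 10)) - 337) - 90 = ((10 + √19) - 337) - 90 = (-327 + √19) - 90 = -417 + √19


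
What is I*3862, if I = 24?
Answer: 92688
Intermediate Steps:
I*3862 = 24*3862 = 92688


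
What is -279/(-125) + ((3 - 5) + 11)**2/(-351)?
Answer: 3252/1625 ≈ 2.0012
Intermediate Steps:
-279/(-125) + ((3 - 5) + 11)**2/(-351) = -279*(-1/125) + (-2 + 11)**2*(-1/351) = 279/125 + 9**2*(-1/351) = 279/125 + 81*(-1/351) = 279/125 - 3/13 = 3252/1625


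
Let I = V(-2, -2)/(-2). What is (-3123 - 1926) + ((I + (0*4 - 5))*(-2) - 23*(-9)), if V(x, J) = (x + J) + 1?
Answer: -4835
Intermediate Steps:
V(x, J) = 1 + J + x (V(x, J) = (J + x) + 1 = 1 + J + x)
I = 3/2 (I = (1 - 2 - 2)/(-2) = -3*(-½) = 3/2 ≈ 1.5000)
(-3123 - 1926) + ((I + (0*4 - 5))*(-2) - 23*(-9)) = (-3123 - 1926) + ((3/2 + (0*4 - 5))*(-2) - 23*(-9)) = -5049 + ((3/2 + (0 - 5))*(-2) + 207) = -5049 + ((3/2 - 5)*(-2) + 207) = -5049 + (-7/2*(-2) + 207) = -5049 + (7 + 207) = -5049 + 214 = -4835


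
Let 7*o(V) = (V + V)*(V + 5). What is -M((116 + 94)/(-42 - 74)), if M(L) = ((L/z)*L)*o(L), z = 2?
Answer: 30594375/11316496 ≈ 2.7035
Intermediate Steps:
o(V) = 2*V*(5 + V)/7 (o(V) = ((V + V)*(V + 5))/7 = ((2*V)*(5 + V))/7 = (2*V*(5 + V))/7 = 2*V*(5 + V)/7)
M(L) = L³*(5 + L)/7 (M(L) = ((L/2)*L)*(2*L*(5 + L)/7) = (L²/2)*(2*L*(5 + L)/7) = L³*(5 + L)/7)
-M((116 + 94)/(-42 - 74)) = -((116 + 94)/(-42 - 74))³*(5 + (116 + 94)/(-42 - 74))/7 = -(210/(-116))³*(5 + 210/(-116))/7 = -(210*(-1/116))³*(5 + 210*(-1/116))/7 = -(-105/58)³*(5 - 105/58)/7 = -(-1157625)*185/(7*195112*58) = -1*(-30594375/11316496) = 30594375/11316496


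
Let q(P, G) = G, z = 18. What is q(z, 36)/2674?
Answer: 18/1337 ≈ 0.013463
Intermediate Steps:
q(z, 36)/2674 = 36/2674 = 36*(1/2674) = 18/1337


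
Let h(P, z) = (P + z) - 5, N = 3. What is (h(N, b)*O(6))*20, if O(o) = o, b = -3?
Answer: -600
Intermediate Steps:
h(P, z) = -5 + P + z
(h(N, b)*O(6))*20 = ((-5 + 3 - 3)*6)*20 = -5*6*20 = -30*20 = -600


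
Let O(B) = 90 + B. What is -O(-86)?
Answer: -4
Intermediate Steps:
-O(-86) = -(90 - 86) = -1*4 = -4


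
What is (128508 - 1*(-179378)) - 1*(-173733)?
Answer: 481619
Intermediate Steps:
(128508 - 1*(-179378)) - 1*(-173733) = (128508 + 179378) + 173733 = 307886 + 173733 = 481619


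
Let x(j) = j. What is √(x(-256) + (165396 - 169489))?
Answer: I*√4349 ≈ 65.947*I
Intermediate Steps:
√(x(-256) + (165396 - 169489)) = √(-256 + (165396 - 169489)) = √(-256 - 4093) = √(-4349) = I*√4349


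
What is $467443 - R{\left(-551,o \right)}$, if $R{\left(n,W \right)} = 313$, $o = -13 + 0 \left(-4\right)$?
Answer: $467130$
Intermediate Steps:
$o = -13$ ($o = -13 + 0 = -13$)
$467443 - R{\left(-551,o \right)} = 467443 - 313 = 467130$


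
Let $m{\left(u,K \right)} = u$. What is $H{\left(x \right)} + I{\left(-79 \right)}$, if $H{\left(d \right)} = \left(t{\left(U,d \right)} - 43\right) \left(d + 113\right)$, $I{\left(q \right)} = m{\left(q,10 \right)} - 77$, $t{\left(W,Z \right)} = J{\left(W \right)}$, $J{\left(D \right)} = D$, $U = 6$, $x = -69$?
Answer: $-1784$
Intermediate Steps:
$t{\left(W,Z \right)} = W$
$I{\left(q \right)} = -77 + q$ ($I{\left(q \right)} = q - 77 = -77 + q$)
$H{\left(d \right)} = -4181 - 37 d$ ($H{\left(d \right)} = \left(6 - 43\right) \left(d + 113\right) = - 37 \left(113 + d\right) = -4181 - 37 d$)
$H{\left(x \right)} + I{\left(-79 \right)} = \left(-4181 - -2553\right) - 156 = \left(-4181 + 2553\right) - 156 = -1628 - 156 = -1784$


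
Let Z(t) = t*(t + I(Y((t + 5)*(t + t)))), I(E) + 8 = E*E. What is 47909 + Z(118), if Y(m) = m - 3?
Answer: 99409234639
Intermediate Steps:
Y(m) = -3 + m
I(E) = -8 + E**2 (I(E) = -8 + E*E = -8 + E**2)
Z(t) = t*(-8 + t + (-3 + 2*t*(5 + t))**2) (Z(t) = t*(t + (-8 + (-3 + (t + 5)*(t + t))**2)) = t*(t + (-8 + (-3 + (5 + t)*(2*t))**2)) = t*(t + (-8 + (-3 + 2*t*(5 + t))**2)) = t*(-8 + t + (-3 + 2*t*(5 + t))**2))
47909 + Z(118) = 47909 + 118*(-8 + 118 + (-3 + 2*118*(5 + 118))**2) = 47909 + 118*(-8 + 118 + (-3 + 2*118*123)**2) = 47909 + 118*(-8 + 118 + (-3 + 29028)**2) = 47909 + 118*(-8 + 118 + 29025**2) = 47909 + 118*(-8 + 118 + 842450625) = 47909 + 118*842450735 = 47909 + 99409186730 = 99409234639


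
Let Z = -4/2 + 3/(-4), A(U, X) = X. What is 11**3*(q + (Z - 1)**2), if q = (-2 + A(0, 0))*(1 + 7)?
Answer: -41261/16 ≈ -2578.8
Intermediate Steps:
Z = -11/4 (Z = -4*1/2 + 3*(-1/4) = -2 - 3/4 = -11/4 ≈ -2.7500)
q = -16 (q = (-2 + 0)*(1 + 7) = -2*8 = -16)
11**3*(q + (Z - 1)**2) = 11**3*(-16 + (-11/4 - 1)**2) = 1331*(-16 + (-15/4)**2) = 1331*(-16 + 225/16) = 1331*(-31/16) = -41261/16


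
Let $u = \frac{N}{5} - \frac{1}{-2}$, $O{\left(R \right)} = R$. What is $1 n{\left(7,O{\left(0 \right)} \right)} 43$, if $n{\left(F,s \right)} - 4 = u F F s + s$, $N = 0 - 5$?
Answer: $172$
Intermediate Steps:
$N = -5$ ($N = 0 - 5 = -5$)
$u = - \frac{1}{2}$ ($u = - \frac{5}{5} - \frac{1}{-2} = \left(-5\right) \frac{1}{5} - - \frac{1}{2} = -1 + \frac{1}{2} = - \frac{1}{2} \approx -0.5$)
$n{\left(F,s \right)} = 4 + s - \frac{s F^{2}}{2}$ ($n{\left(F,s \right)} = 4 + \left(- \frac{F}{2} F s + s\right) = 4 + \left(- \frac{F^{2}}{2} s + s\right) = 4 - \left(- s + \frac{s F^{2}}{2}\right) = 4 + s - \frac{s F^{2}}{2}$)
$1 n{\left(7,O{\left(0 \right)} \right)} 43 = 1 \left(4 + 0 - 0 \cdot 7^{2}\right) 43 = 1 \left(4 + 0 - 0 \cdot 49\right) 43 = 1 \left(4 + 0 + 0\right) 43 = 1 \cdot 4 \cdot 43 = 4 \cdot 43 = 172$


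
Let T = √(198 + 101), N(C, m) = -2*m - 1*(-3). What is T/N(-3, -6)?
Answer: √299/15 ≈ 1.1528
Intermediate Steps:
N(C, m) = 3 - 2*m (N(C, m) = -2*m + 3 = 3 - 2*m)
T = √299 ≈ 17.292
T/N(-3, -6) = √299/(3 - 2*(-6)) = √299/(3 + 12) = √299/15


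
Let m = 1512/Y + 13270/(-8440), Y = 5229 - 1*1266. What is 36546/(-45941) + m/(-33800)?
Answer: -1377154231777069/1731260453759200 ≈ -0.79546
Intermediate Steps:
Y = 3963 (Y = 5229 - 1266 = 3963)
m = -1327591/1114924 (m = 1512/3963 + 13270/(-8440) = 1512*(1/3963) + 13270*(-1/8440) = 504/1321 - 1327/844 = -1327591/1114924 ≈ -1.1907)
36546/(-45941) + m/(-33800) = 36546/(-45941) - 1327591/1114924/(-33800) = 36546*(-1/45941) - 1327591/1114924*(-1/33800) = -36546/45941 + 1327591/37684431200 = -1377154231777069/1731260453759200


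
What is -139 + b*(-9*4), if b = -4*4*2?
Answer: 1013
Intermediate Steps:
b = -32 (b = -16*2 = -32)
-139 + b*(-9*4) = -139 - (-288)*4 = -139 - 32*(-36) = -139 + 1152 = 1013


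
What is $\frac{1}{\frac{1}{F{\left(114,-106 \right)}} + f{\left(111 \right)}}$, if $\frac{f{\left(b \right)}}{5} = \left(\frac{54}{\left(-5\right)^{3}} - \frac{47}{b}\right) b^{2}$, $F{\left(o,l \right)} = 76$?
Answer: $- \frac{1900}{100126859} \approx -1.8976 \cdot 10^{-5}$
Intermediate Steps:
$f{\left(b \right)} = 5 b^{2} \left(- \frac{54}{125} - \frac{47}{b}\right)$ ($f{\left(b \right)} = 5 \left(\frac{54}{\left(-5\right)^{3}} - \frac{47}{b}\right) b^{2} = 5 \left(\frac{54}{-125} - \frac{47}{b}\right) b^{2} = 5 \left(54 \left(- \frac{1}{125}\right) - \frac{47}{b}\right) b^{2} = 5 \left(- \frac{54}{125} - \frac{47}{b}\right) b^{2} = 5 b^{2} \left(- \frac{54}{125} - \frac{47}{b}\right)$)
$\frac{1}{\frac{1}{F{\left(114,-106 \right)}} + f{\left(111 \right)}} = \frac{1}{\frac{1}{76} - \frac{111 \left(5875 + 54 \cdot 111\right)}{25}} = \frac{1}{\frac{1}{76} - \frac{111 \left(5875 + 5994\right)}{25}} = \frac{1}{\frac{1}{76} - \frac{111}{25} \cdot 11869} = \frac{1}{\frac{1}{76} - \frac{1317459}{25}} = \frac{1}{- \frac{100126859}{1900}} = - \frac{1900}{100126859}$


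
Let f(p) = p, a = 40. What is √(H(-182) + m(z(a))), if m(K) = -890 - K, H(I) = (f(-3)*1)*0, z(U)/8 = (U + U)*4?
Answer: 5*I*√138 ≈ 58.737*I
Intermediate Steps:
z(U) = 64*U (z(U) = 8*((U + U)*4) = 8*((2*U)*4) = 8*(8*U) = 64*U)
H(I) = 0 (H(I) = -3*1*0 = -3*0 = 0)
√(H(-182) + m(z(a))) = √(0 + (-890 - 64*40)) = √(0 + (-890 - 1*2560)) = √(0 + (-890 - 2560)) = √(0 - 3450) = √(-3450) = 5*I*√138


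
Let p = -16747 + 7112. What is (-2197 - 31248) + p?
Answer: -43080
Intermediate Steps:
p = -9635
(-2197 - 31248) + p = (-2197 - 31248) - 9635 = -33445 - 9635 = -43080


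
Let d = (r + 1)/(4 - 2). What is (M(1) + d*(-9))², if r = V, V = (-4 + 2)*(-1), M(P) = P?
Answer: 625/4 ≈ 156.25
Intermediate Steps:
V = 2 (V = -2*(-1) = 2)
r = 2
d = 3/2 (d = (2 + 1)/(4 - 2) = 3/2 ≈ 1.5000)
(M(1) + d*(-9))² = (1 + (3/2)*(-9))² = (1 - 27/2)² = (-25/2)² = 625/4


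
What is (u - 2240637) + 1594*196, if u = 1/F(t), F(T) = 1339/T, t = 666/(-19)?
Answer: -49055667599/25441 ≈ -1.9282e+6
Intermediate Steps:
t = -666/19 (t = 666*(-1/19) = -666/19 ≈ -35.053)
u = -666/25441 (u = 1/(1339/(-666/19)) = 1/(1339*(-19/666)) = 1/(-25441/666) = -666/25441 ≈ -0.026178)
(u - 2240637) + 1594*196 = (-666/25441 - 2240637) + 1594*196 = -57004046583/25441 + 312424 = -49055667599/25441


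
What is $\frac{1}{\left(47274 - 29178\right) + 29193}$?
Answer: $\frac{1}{47289} \approx 2.1147 \cdot 10^{-5}$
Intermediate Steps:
$\frac{1}{\left(47274 - 29178\right) + 29193} = \frac{1}{18096 + 29193} = \frac{1}{47289}$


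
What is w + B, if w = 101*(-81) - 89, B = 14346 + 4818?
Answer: 10894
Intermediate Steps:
B = 19164
w = -8270 (w = -8181 - 89 = -8270)
w + B = -8270 + 19164 = 10894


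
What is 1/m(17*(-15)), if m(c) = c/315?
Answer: -21/17 ≈ -1.2353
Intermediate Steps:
m(c) = c/315 (m(c) = c*(1/315) = c/315)
1/m(17*(-15)) = 1/((17*(-15))/315) = 1/((1/315)*(-255)) = 1/(-17/21) = -21/17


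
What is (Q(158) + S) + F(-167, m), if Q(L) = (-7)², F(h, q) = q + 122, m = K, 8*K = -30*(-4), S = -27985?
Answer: -27799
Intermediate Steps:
K = 15 (K = (-30*(-4))/8 = (⅛)*120 = 15)
m = 15
F(h, q) = 122 + q
Q(L) = 49
(Q(158) + S) + F(-167, m) = (49 - 27985) + (122 + 15) = -27936 + 137 = -27799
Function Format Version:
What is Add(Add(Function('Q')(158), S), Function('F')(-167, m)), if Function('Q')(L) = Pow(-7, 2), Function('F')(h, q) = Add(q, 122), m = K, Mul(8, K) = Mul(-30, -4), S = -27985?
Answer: -27799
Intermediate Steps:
K = 15 (K = Mul(Rational(1, 8), Mul(-30, -4)) = Mul(Rational(1, 8), 120) = 15)
m = 15
Function('F')(h, q) = Add(122, q)
Function('Q')(L) = 49
Add(Add(Function('Q')(158), S), Function('F')(-167, m)) = Add(Add(49, -27985), Add(122, 15)) = Add(-27936, 137) = -27799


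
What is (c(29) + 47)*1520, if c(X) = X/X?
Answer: 72960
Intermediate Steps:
c(X) = 1
(c(29) + 47)*1520 = (1 + 47)*1520 = 48*1520 = 72960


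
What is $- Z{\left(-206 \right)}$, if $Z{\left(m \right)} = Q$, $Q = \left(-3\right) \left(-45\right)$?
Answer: $-135$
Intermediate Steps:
$Q = 135$
$Z{\left(m \right)} = 135$
$- Z{\left(-206 \right)} = \left(-1\right) 135 = -135$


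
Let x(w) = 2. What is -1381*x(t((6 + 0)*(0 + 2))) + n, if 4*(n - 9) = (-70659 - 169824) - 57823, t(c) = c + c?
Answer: -154659/2 ≈ -77330.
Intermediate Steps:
t(c) = 2*c
n = -149135/2 (n = 9 + ((-70659 - 169824) - 57823)/4 = 9 + (-240483 - 57823)/4 = 9 + (1/4)*(-298306) = 9 - 149153/2 = -149135/2 ≈ -74568.)
-1381*x(t((6 + 0)*(0 + 2))) + n = -1381*2 - 149135/2 = -2762 - 149135/2 = -154659/2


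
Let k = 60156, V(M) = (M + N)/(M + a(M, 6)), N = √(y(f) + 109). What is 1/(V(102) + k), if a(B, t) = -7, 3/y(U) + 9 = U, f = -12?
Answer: 633403855/38103722376971 - 95*√5334/228622334261826 ≈ 1.6623e-5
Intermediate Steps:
y(U) = 3/(-9 + U)
N = √5334/7 (N = √(3/(-9 - 12) + 109) = √(3/(-21) + 109) = √(3*(-1/21) + 109) = √(-⅐ + 109) = √(762/7) = √5334/7 ≈ 10.433)
V(M) = (M + √5334/7)/(-7 + M) (V(M) = (M + √5334/7)/(M - 7) = (M + √5334/7)/(-7 + M))
1/(V(102) + k) = 1/((102 + √5334/7)/(-7 + 102) + 60156) = 1/((102 + √5334/7)/95 + 60156) = 1/((102/95 + √5334/665) + 60156) = 1/(5714922/95 + √5334/665)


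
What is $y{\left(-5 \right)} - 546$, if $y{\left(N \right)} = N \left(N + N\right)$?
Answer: $-496$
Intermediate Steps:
$y{\left(N \right)} = 2 N^{2}$ ($y{\left(N \right)} = N 2 N = 2 N^{2}$)
$y{\left(-5 \right)} - 546 = 2 \left(-5\right)^{2} - 546 = 2 \cdot 25 - 546 = 50 - 546 = -496$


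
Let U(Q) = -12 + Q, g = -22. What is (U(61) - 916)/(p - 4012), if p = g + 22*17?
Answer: 289/1220 ≈ 0.23689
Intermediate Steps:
p = 352 (p = -22 + 22*17 = -22 + 374 = 352)
(U(61) - 916)/(p - 4012) = ((-12 + 61) - 916)/(352 - 4012) = (49 - 916)/(-3660) = -867*(-1/3660) = 289/1220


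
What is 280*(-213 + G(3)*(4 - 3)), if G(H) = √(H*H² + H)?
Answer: -59640 + 280*√30 ≈ -58106.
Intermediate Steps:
G(H) = √(H + H³) (G(H) = √(H³ + H) = √(H + H³))
280*(-213 + G(3)*(4 - 3)) = 280*(-213 + √(3 + 3³)*(4 - 3)) = 280*(-213 + √(3 + 27)*1) = 280*(-213 + √30*1) = 280*(-213 + √30) = -59640 + 280*√30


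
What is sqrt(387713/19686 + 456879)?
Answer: sqrt(177065878720002)/19686 ≈ 675.94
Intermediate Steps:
sqrt(387713/19686 + 456879) = sqrt(8994507707/19686) = sqrt(177065878720002)/19686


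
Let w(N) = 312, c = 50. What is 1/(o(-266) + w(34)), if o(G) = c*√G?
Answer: 39/95293 - 25*I*√266/381172 ≈ 0.00040926 - 0.0010697*I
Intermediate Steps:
o(G) = 50*√G
1/(o(-266) + w(34)) = 1/(50*√(-266) + 312) = 1/(50*(I*√266) + 312) = 1/(50*I*√266 + 312) = 1/(312 + 50*I*√266)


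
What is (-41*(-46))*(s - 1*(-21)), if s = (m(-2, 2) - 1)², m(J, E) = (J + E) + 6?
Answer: 86756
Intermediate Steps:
m(J, E) = 6 + E + J (m(J, E) = (E + J) + 6 = 6 + E + J)
s = 25 (s = ((6 + 2 - 2) - 1)² = (6 - 1)² = 5² = 25)
(-41*(-46))*(s - 1*(-21)) = (-41*(-46))*(25 - 1*(-21)) = 1886*(25 + 21) = 1886*46 = 86756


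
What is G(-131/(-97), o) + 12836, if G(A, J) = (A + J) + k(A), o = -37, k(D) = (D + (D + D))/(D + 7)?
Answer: 335253887/26190 ≈ 12801.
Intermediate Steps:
k(D) = 3*D/(7 + D) (k(D) = (D + 2*D)/(7 + D) = (3*D)/(7 + D) = 3*D/(7 + D))
G(A, J) = A + J + 3*A/(7 + A) (G(A, J) = (A + J) + 3*A/(7 + A) = A + J + 3*A/(7 + A))
G(-131/(-97), o) + 12836 = (3*(-131/(-97)) + (7 - 131/(-97))*(-131/(-97) - 37))/(7 - 131/(-97)) + 12836 = (3*(-131*(-1/97)) + (7 - 131*(-1/97))*(-131*(-1/97) - 37))/(7 - 131*(-1/97)) + 12836 = (3*(131/97) + (7 + 131/97)*(131/97 - 37))/(7 + 131/97) + 12836 = (393/97 + (810/97)*(-3458/97))/(810/97) + 12836 = 97*(393/97 - 2800980/9409)/810 + 12836 = (97/810)*(-2762859/9409) + 12836 = -920953/26190 + 12836 = 335253887/26190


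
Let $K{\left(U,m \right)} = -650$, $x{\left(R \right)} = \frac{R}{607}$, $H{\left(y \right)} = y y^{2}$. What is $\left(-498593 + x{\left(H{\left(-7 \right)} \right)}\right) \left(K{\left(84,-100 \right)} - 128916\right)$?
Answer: $\frac{39212669728404}{607} \approx 6.4601 \cdot 10^{10}$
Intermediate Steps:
$H{\left(y \right)} = y^{3}$
$x{\left(R \right)} = \frac{R}{607}$ ($x{\left(R \right)} = R \frac{1}{607} = \frac{R}{607}$)
$\left(-498593 + x{\left(H{\left(-7 \right)} \right)}\right) \left(K{\left(84,-100 \right)} - 128916\right) = \left(-498593 + \frac{\left(-7\right)^{3}}{607}\right) \left(-650 - 128916\right) = \left(-498593 + \frac{1}{607} \left(-343\right)\right) \left(-129566\right) = \left(-498593 - \frac{343}{607}\right) \left(-129566\right) = \left(- \frac{302646294}{607}\right) \left(-129566\right) = \frac{39212669728404}{607}$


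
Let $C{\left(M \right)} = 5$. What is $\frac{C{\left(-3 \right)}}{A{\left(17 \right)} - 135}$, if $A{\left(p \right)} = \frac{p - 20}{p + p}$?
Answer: $- \frac{170}{4593} \approx -0.037013$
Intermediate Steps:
$A{\left(p \right)} = \frac{-20 + p}{2 p}$
$\frac{C{\left(-3 \right)}}{A{\left(17 \right)} - 135} = \frac{5}{\frac{-20 + 17}{2 \cdot 17} - 135} = \frac{5}{\frac{1}{2} \cdot \frac{1}{17} \left(-3\right) - 135} = \frac{5}{- \frac{3}{34} - 135} = \frac{5}{- \frac{4593}{34}} = 5 \left(- \frac{34}{4593}\right) = - \frac{170}{4593}$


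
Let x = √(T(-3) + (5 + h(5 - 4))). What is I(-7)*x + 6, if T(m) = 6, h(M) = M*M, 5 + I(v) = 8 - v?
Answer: 6 + 20*√3 ≈ 40.641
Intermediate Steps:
I(v) = 3 - v (I(v) = -5 + (8 - v) = 3 - v)
h(M) = M²
x = 2*√3 (x = √(6 + (5 + (5 - 4)²)) = √(6 + (5 + 1²)) = √(6 + (5 + 1)) = √(6 + 6) = √12 = 2*√3 ≈ 3.4641)
I(-7)*x + 6 = (3 - 1*(-7))*(2*√3) + 6 = (3 + 7)*(2*√3) + 6 = 10*(2*√3) + 6 = 20*√3 + 6 = 6 + 20*√3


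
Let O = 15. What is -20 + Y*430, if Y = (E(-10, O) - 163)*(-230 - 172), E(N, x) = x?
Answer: 25583260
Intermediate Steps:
Y = 59496 (Y = (15 - 163)*(-230 - 172) = -148*(-402) = 59496)
-20 + Y*430 = -20 + 59496*430 = -20 + 25583280 = 25583260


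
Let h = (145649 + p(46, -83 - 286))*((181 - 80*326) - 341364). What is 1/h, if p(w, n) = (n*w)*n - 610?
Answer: -1/2353584736035 ≈ -4.2488e-13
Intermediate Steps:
p(w, n) = -610 + w*n² (p(w, n) = w*n² - 610 = -610 + w*n²)
h = -2353584736035 (h = (145649 + (-610 + 46*(-83 - 286)²))*((181 - 80*326) - 341364) = (145649 + (-610 + 46*(-369)²))*((181 - 26080) - 341364) = (145649 + (-610 + 46*136161))*(-25899 - 341364) = (145649 + (-610 + 6263406))*(-367263) = (145649 + 6262796)*(-367263) = 6408445*(-367263) = -2353584736035)
1/h = 1/(-2353584736035) = -1/2353584736035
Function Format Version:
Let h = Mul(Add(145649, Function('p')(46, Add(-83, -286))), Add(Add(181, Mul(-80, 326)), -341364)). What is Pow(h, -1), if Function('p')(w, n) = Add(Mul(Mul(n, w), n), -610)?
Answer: Rational(-1, 2353584736035) ≈ -4.2488e-13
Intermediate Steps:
Function('p')(w, n) = Add(-610, Mul(w, Pow(n, 2))) (Function('p')(w, n) = Add(Mul(w, Pow(n, 2)), -610) = Add(-610, Mul(w, Pow(n, 2))))
h = -2353584736035 (h = Mul(Add(145649, Add(-610, Mul(46, Pow(Add(-83, -286), 2)))), Add(Add(181, Mul(-80, 326)), -341364)) = Mul(Add(145649, Add(-610, Mul(46, Pow(-369, 2)))), Add(Add(181, -26080), -341364)) = Mul(Add(145649, Add(-610, Mul(46, 136161))), Add(-25899, -341364)) = Mul(Add(145649, Add(-610, 6263406)), -367263) = Mul(Add(145649, 6262796), -367263) = Mul(6408445, -367263) = -2353584736035)
Pow(h, -1) = Pow(-2353584736035, -1) = Rational(-1, 2353584736035)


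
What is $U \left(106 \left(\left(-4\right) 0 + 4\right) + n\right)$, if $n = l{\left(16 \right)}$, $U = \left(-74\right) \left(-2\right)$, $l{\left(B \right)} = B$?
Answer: $65120$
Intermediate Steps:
$U = 148$
$n = 16$
$U \left(106 \left(\left(-4\right) 0 + 4\right) + n\right) = 148 \left(106 \left(\left(-4\right) 0 + 4\right) + 16\right) = 148 \left(106 \left(0 + 4\right) + 16\right) = 148 \left(106 \cdot 4 + 16\right) = 148 \left(424 + 16\right) = 148 \cdot 440 = 65120$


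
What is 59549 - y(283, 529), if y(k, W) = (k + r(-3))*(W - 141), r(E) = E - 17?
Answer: -42495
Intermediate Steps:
r(E) = -17 + E
y(k, W) = (-141 + W)*(-20 + k) (y(k, W) = (k + (-17 - 3))*(W - 141) = (k - 20)*(-141 + W) = (-20 + k)*(-141 + W) = (-141 + W)*(-20 + k))
59549 - y(283, 529) = 59549 - (2820 - 141*283 - 20*529 + 529*283) = 59549 - (2820 - 39903 - 10580 + 149707) = 59549 - 1*102044 = 59549 - 102044 = -42495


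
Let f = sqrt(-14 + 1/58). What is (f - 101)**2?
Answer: (5858 - I*sqrt(47038))**2/3364 ≈ 10187.0 - 755.35*I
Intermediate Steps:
f = I*sqrt(47038)/58 (f = sqrt(-14 + 1/58) = sqrt(-811/58) = I*sqrt(47038)/58 ≈ 3.7394*I)
(f - 101)**2 = (I*sqrt(47038)/58 - 101)**2 = (-101 + I*sqrt(47038)/58)**2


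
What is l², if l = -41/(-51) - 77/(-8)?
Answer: 18105025/166464 ≈ 108.76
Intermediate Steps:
l = 4255/408 (l = -41*(-1/51) - 77*(-⅛) = 41/51 + 77/8 = 4255/408 ≈ 10.429)
l² = (4255/408)² = 18105025/166464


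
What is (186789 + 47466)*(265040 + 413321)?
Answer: 158909456055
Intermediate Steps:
(186789 + 47466)*(265040 + 413321) = 234255*678361 = 158909456055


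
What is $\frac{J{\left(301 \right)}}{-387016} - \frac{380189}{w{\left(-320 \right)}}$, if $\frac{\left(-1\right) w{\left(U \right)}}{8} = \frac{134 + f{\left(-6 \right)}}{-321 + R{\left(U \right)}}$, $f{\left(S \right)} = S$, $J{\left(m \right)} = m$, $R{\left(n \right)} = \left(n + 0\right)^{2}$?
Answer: $\frac{268211161660637}{7076864} \approx 3.79 \cdot 10^{7}$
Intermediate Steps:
$R{\left(n \right)} = n^{2}$
$w{\left(U \right)} = - \frac{1024}{-321 + U^{2}}$ ($w{\left(U \right)} = - 8 \frac{134 - 6}{-321 + U^{2}} = - 8 \frac{128}{-321 + U^{2}} = - \frac{1024}{-321 + U^{2}}$)
$\frac{J{\left(301 \right)}}{-387016} - \frac{380189}{w{\left(-320 \right)}} = \frac{301}{-387016} - \frac{380189}{\left(-1024\right) \frac{1}{-321 + \left(-320\right)^{2}}} = 301 \left(- \frac{1}{387016}\right) - \frac{380189}{\left(-1024\right) \frac{1}{-321 + 102400}} = - \frac{43}{55288} - \frac{380189}{\left(-1024\right) \frac{1}{102079}} = - \frac{43}{55288} - \frac{380189}{- \frac{1024}{102079}} = - \frac{43}{55288} - - \frac{38809312931}{1024} = - \frac{43}{55288} + \frac{38809312931}{1024} = \frac{268211161660637}{7076864}$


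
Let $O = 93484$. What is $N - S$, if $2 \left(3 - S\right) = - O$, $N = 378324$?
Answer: $331579$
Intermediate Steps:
$S = 46745$ ($S = 3 - \frac{\left(-1\right) 93484}{2} = 3 - -46742 = 3 + 46742 = 46745$)
$N - S = 378324 - 46745 = 331579$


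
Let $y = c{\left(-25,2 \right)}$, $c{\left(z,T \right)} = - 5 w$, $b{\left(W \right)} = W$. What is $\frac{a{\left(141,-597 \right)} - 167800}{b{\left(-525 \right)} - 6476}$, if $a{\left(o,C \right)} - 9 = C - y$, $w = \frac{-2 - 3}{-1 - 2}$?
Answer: $\frac{505139}{21003} \approx 24.051$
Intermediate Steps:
$w = \frac{5}{3}$ ($w = - \frac{5}{-3} = \left(-5\right) \left(- \frac{1}{3}\right) = \frac{5}{3} \approx 1.6667$)
$c{\left(z,T \right)} = - \frac{25}{3}$ ($c{\left(z,T \right)} = \left(-5\right) \frac{5}{3} = - \frac{25}{3}$)
$y = - \frac{25}{3} \approx -8.3333$
$a{\left(o,C \right)} = \frac{52}{3} + C$ ($a{\left(o,C \right)} = 9 + \left(C - - \frac{25}{3}\right) = 9 + \left(C + \frac{25}{3}\right) = 9 + \left(\frac{25}{3} + C\right) = \frac{52}{3} + C$)
$\frac{a{\left(141,-597 \right)} - 167800}{b{\left(-525 \right)} - 6476} = \frac{\left(\frac{52}{3} - 597\right) - 167800}{-525 - 6476} = \frac{- \frac{1739}{3} - 167800}{-7001} = \left(- \frac{505139}{3}\right) \left(- \frac{1}{7001}\right) = \frac{505139}{21003}$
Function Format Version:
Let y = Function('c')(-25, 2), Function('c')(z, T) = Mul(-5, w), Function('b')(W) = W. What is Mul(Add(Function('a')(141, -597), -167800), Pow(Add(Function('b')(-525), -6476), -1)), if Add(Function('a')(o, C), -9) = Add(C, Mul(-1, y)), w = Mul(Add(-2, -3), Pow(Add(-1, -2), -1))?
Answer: Rational(505139, 21003) ≈ 24.051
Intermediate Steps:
w = Rational(5, 3) (w = Mul(-5, Pow(-3, -1)) = Mul(-5, Rational(-1, 3)) = Rational(5, 3) ≈ 1.6667)
Function('c')(z, T) = Rational(-25, 3) (Function('c')(z, T) = Mul(-5, Rational(5, 3)) = Rational(-25, 3))
y = Rational(-25, 3) ≈ -8.3333
Function('a')(o, C) = Add(Rational(52, 3), C) (Function('a')(o, C) = Add(9, Add(C, Mul(-1, Rational(-25, 3)))) = Add(9, Add(C, Rational(25, 3))) = Add(9, Add(Rational(25, 3), C)) = Add(Rational(52, 3), C))
Mul(Add(Function('a')(141, -597), -167800), Pow(Add(Function('b')(-525), -6476), -1)) = Mul(Add(Add(Rational(52, 3), -597), -167800), Pow(Add(-525, -6476), -1)) = Mul(Add(Rational(-1739, 3), -167800), Pow(-7001, -1)) = Mul(Rational(-505139, 3), Rational(-1, 7001)) = Rational(505139, 21003)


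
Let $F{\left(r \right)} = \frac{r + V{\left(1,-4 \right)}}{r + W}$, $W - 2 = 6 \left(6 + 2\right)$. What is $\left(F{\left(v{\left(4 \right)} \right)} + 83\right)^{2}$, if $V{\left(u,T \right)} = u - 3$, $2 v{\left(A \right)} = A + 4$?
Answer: $\frac{5026564}{729} \approx 6895.1$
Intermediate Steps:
$v{\left(A \right)} = 2 + \frac{A}{2}$ ($v{\left(A \right)} = \frac{A + 4}{2} = \frac{4 + A}{2} = 2 + \frac{A}{2}$)
$V{\left(u,T \right)} = -3 + u$ ($V{\left(u,T \right)} = u - 3 = -3 + u$)
$W = 50$ ($W = 2 + 6 \left(6 + 2\right) = 2 + 6 \cdot 8 = 2 + 48 = 50$)
$F{\left(r \right)} = \frac{-2 + r}{50 + r}$ ($F{\left(r \right)} = \frac{r + \left(-3 + 1\right)}{r + 50} = \frac{r - 2}{50 + r} = \frac{-2 + r}{50 + r}$)
$\left(F{\left(v{\left(4 \right)} \right)} + 83\right)^{2} = \left(\frac{-2 + \left(2 + \frac{1}{2} \cdot 4\right)}{50 + \left(2 + \frac{1}{2} \cdot 4\right)} + 83\right)^{2} = \left(\frac{-2 + \left(2 + 2\right)}{50 + \left(2 + 2\right)} + 83\right)^{2} = \left(\frac{-2 + 4}{50 + 4} + 83\right)^{2} = \left(\frac{1}{54} \cdot 2 + 83\right)^{2} = \left(\frac{1}{27} + 83\right)^{2} = \left(\frac{2242}{27}\right)^{2} = \frac{5026564}{729}$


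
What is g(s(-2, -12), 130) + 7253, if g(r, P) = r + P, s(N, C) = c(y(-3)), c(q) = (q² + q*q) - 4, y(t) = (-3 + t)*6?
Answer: 9971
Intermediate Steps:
y(t) = -18 + 6*t
c(q) = -4 + 2*q² (c(q) = (q² + q²) - 4 = 2*q² - 4 = -4 + 2*q²)
s(N, C) = 2588 (s(N, C) = -4 + 2*(-18 + 6*(-3))² = -4 + 2*(-18 - 18)² = -4 + 2*(-36)² = -4 + 2*1296 = -4 + 2592 = 2588)
g(r, P) = P + r
g(s(-2, -12), 130) + 7253 = (130 + 2588) + 7253 = 2718 + 7253 = 9971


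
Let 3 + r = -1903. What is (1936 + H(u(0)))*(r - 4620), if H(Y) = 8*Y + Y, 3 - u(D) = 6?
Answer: -12458134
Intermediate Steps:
r = -1906 (r = -3 - 1903 = -1906)
u(D) = -3 (u(D) = 3 - 1*6 = 3 - 6 = -3)
H(Y) = 9*Y
(1936 + H(u(0)))*(r - 4620) = (1936 + 9*(-3))*(-1906 - 4620) = (1936 - 27)*(-6526) = 1909*(-6526) = -12458134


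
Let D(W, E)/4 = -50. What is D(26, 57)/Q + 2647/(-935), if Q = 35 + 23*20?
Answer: -27223/8415 ≈ -3.2351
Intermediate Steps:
D(W, E) = -200 (D(W, E) = 4*(-50) = -200)
Q = 495 (Q = 35 + 460 = 495)
D(26, 57)/Q + 2647/(-935) = -200/495 + 2647/(-935) = -200*1/495 + 2647*(-1/935) = -40/99 - 2647/935 = -27223/8415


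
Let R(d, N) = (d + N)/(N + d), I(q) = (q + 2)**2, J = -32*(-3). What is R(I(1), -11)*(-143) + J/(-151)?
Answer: -21689/151 ≈ -143.64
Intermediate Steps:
J = 96
I(q) = (2 + q)**2
R(d, N) = 1 (R(d, N) = (N + d)/(N + d) = 1)
R(I(1), -11)*(-143) + J/(-151) = 1*(-143) + 96/(-151) = -143 + 96*(-1/151) = -143 - 96/151 = -21689/151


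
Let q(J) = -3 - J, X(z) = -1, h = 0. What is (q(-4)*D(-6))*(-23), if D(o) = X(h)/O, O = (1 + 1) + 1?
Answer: 23/3 ≈ 7.6667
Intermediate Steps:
O = 3 (O = 2 + 1 = 3)
D(o) = -⅓ (D(o) = -1/3 = -1*⅓ = -⅓)
(q(-4)*D(-6))*(-23) = ((-3 - 1*(-4))*(-⅓))*(-23) = ((-3 + 4)*(-⅓))*(-23) = (1*(-⅓))*(-23) = -⅓*(-23) = 23/3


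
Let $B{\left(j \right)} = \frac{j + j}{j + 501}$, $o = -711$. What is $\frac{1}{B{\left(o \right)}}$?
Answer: $\frac{35}{237} \approx 0.14768$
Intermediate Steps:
$B{\left(j \right)} = \frac{2 j}{501 + j}$
$\frac{1}{B{\left(o \right)}} = \frac{1}{2 \left(-711\right) \frac{1}{501 - 711}} = \frac{1}{2 \left(-711\right) \frac{1}{-210}} = \frac{1}{2 \left(-711\right) \left(- \frac{1}{210}\right)} = \frac{1}{\frac{237}{35}} = \frac{35}{237}$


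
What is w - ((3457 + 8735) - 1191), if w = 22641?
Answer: 11640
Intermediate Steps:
w - ((3457 + 8735) - 1191) = 22641 - ((3457 + 8735) - 1191) = 22641 - (12192 - 1191) = 22641 - 1*11001 = 22641 - 11001 = 11640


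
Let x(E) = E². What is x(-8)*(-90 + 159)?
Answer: 4416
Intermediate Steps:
x(-8)*(-90 + 159) = (-8)²*(-90 + 159) = 64*69 = 4416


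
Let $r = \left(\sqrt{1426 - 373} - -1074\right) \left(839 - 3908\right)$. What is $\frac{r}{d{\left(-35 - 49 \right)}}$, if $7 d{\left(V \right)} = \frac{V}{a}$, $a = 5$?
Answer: $\frac{2746755}{2} + \frac{46035 \sqrt{13}}{4} \approx 1.4149 \cdot 10^{6}$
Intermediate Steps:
$d{\left(V \right)} = \frac{V}{35}$ ($d{\left(V \right)} = \frac{V \frac{1}{5}}{7} = \frac{\frac{1}{5} V}{7} = \frac{V}{35}$)
$r = -3296106 - 27621 \sqrt{13}$ ($r = \left(\sqrt{1053} + \left(1089 - 15\right)\right) \left(-3069\right) = \left(9 \sqrt{13} + 1074\right) \left(-3069\right) = \left(1074 + 9 \sqrt{13}\right) \left(-3069\right) = -3296106 - 27621 \sqrt{13} \approx -3.3957 \cdot 10^{6}$)
$\frac{r}{d{\left(-35 - 49 \right)}} = \frac{-3296106 - 27621 \sqrt{13}}{\frac{1}{35} \left(-35 - 49\right)} = \frac{-3296106 - 27621 \sqrt{13}}{\frac{1}{35} \left(-84\right)} = \frac{-3296106 - 27621 \sqrt{13}}{- \frac{12}{5}} = \left(-3296106 - 27621 \sqrt{13}\right) \left(- \frac{5}{12}\right) = \frac{2746755}{2} + \frac{46035 \sqrt{13}}{4}$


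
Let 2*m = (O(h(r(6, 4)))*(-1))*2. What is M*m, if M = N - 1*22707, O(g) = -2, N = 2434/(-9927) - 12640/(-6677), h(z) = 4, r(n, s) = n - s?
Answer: -3009938591782/66282579 ≈ -45411.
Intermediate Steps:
N = 109225462/66282579 (N = 2434*(-1/9927) - 12640*(-1/6677) = -2434/9927 + 12640/6677 = 109225462/66282579 ≈ 1.6479)
m = 2 (m = (-2*(-1)*2)/2 = (2*2)/2 = (1/2)*4 = 2)
M = -1504969295891/66282579 (M = 109225462/66282579 - 1*22707 = 109225462/66282579 - 22707 = -1504969295891/66282579 ≈ -22705.)
M*m = -1504969295891/66282579*2 = -3009938591782/66282579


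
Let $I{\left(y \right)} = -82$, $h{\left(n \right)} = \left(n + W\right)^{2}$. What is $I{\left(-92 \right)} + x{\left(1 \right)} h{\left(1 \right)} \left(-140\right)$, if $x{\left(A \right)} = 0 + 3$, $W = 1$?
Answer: $-1762$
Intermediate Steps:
$h{\left(n \right)} = \left(1 + n\right)^{2}$ ($h{\left(n \right)} = \left(n + 1\right)^{2} = \left(1 + n\right)^{2}$)
$x{\left(A \right)} = 3$
$I{\left(-92 \right)} + x{\left(1 \right)} h{\left(1 \right)} \left(-140\right) = -82 + 3 \left(1 + 1\right)^{2} \left(-140\right) = -82 + 3 \cdot 2^{2} \left(-140\right) = -82 + 3 \cdot 4 \left(-140\right) = -82 + 12 \left(-140\right) = -82 - 1680 = -1762$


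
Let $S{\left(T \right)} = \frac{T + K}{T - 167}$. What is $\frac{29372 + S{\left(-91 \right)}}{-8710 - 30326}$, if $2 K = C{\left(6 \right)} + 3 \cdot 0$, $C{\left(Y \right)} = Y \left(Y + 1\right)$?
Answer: $- \frac{3789023}{5035644} \approx -0.75244$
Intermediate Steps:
$C{\left(Y \right)} = Y \left(1 + Y\right)$
$K = 21$ ($K = \frac{6 \left(1 + 6\right) + 3 \cdot 0}{2} = \frac{6 \cdot 7 + 0}{2} = \frac{42 + 0}{2} = \frac{1}{2} \cdot 42 = 21$)
$S{\left(T \right)} = \frac{21 + T}{-167 + T}$ ($S{\left(T \right)} = \frac{T + 21}{T - 167} = \frac{21 + T}{-167 + T}$)
$\frac{29372 + S{\left(-91 \right)}}{-8710 - 30326} = \frac{29372 + \frac{21 - 91}{-167 - 91}}{-8710 - 30326} = \frac{29372 + \frac{1}{-258} \left(-70\right)}{-39036} = \left(29372 - - \frac{35}{129}\right) \left(- \frac{1}{39036}\right) = \left(29372 + \frac{35}{129}\right) \left(- \frac{1}{39036}\right) = \frac{3789023}{129} \left(- \frac{1}{39036}\right) = - \frac{3789023}{5035644}$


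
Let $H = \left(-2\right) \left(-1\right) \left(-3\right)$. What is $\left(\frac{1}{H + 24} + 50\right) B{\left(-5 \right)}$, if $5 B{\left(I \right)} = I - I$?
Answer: $0$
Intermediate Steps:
$B{\left(I \right)} = 0$ ($B{\left(I \right)} = \frac{I - I}{5} = \frac{1}{5} \cdot 0 = 0$)
$H = -6$ ($H = 2 \left(-3\right) = -6$)
$\left(\frac{1}{H + 24} + 50\right) B{\left(-5 \right)} = \left(\frac{1}{-6 + 24} + 50\right) 0 = \left(\frac{1}{18} + 50\right) 0 = \frac{901}{18} \cdot 0 = 0$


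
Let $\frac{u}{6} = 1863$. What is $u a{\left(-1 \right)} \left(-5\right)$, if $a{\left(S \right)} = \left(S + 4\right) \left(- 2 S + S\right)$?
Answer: $-167670$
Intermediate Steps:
$a{\left(S \right)} = - S \left(4 + S\right)$ ($a{\left(S \right)} = \left(4 + S\right) \left(- S\right) = - S \left(4 + S\right)$)
$u = 11178$ ($u = 6 \cdot 1863 = 11178$)
$u a{\left(-1 \right)} \left(-5\right) = 11178 \left(-1\right) \left(-1\right) \left(4 - 1\right) \left(-5\right) = 11178 \left(-1\right) \left(-1\right) 3 \left(-5\right) = 11178 \cdot 3 \left(-5\right) = 11178 \left(-15\right) = -167670$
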